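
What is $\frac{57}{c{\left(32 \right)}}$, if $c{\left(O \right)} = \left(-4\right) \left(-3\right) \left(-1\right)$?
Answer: $- \frac{19}{4} \approx -4.75$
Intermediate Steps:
$c{\left(O \right)} = -12$ ($c{\left(O \right)} = 12 \left(-1\right) = -12$)
$\frac{57}{c{\left(32 \right)}} = \frac{57}{-12} = 57 \left(- \frac{1}{12}\right) = - \frac{19}{4}$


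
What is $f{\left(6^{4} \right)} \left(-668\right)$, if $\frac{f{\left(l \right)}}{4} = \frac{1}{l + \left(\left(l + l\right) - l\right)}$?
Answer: $- \frac{167}{162} \approx -1.0309$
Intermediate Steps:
$f{\left(l \right)} = \frac{2}{l}$ ($f{\left(l \right)} = \frac{4}{l + \left(\left(l + l\right) - l\right)} = \frac{4}{l + \left(2 l - l\right)} = \frac{4}{l + l} = \frac{4}{2 l} = 4 \frac{1}{2 l} = \frac{2}{l}$)
$f{\left(6^{4} \right)} \left(-668\right) = \frac{2}{6^{4}} \left(-668\right) = \frac{2}{1296} \left(-668\right) = 2 \cdot \frac{1}{1296} \left(-668\right) = \frac{1}{648} \left(-668\right) = - \frac{167}{162}$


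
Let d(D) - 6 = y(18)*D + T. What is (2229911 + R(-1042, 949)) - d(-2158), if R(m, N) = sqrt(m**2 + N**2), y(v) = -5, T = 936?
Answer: 2218179 + sqrt(1986365) ≈ 2.2196e+6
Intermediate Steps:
R(m, N) = sqrt(N**2 + m**2)
d(D) = 942 - 5*D (d(D) = 6 + (-5*D + 936) = 6 + (936 - 5*D) = 942 - 5*D)
(2229911 + R(-1042, 949)) - d(-2158) = (2229911 + sqrt(949**2 + (-1042)**2)) - (942 - 5*(-2158)) = (2229911 + sqrt(900601 + 1085764)) - (942 + 10790) = (2229911 + sqrt(1986365)) - 1*11732 = (2229911 + sqrt(1986365)) - 11732 = 2218179 + sqrt(1986365)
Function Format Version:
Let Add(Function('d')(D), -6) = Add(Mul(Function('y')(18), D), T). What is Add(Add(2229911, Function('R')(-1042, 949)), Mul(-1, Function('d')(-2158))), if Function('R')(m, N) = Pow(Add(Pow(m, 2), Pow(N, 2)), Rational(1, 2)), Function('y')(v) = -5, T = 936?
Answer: Add(2218179, Pow(1986365, Rational(1, 2))) ≈ 2.2196e+6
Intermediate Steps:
Function('R')(m, N) = Pow(Add(Pow(N, 2), Pow(m, 2)), Rational(1, 2))
Function('d')(D) = Add(942, Mul(-5, D)) (Function('d')(D) = Add(6, Add(Mul(-5, D), 936)) = Add(6, Add(936, Mul(-5, D))) = Add(942, Mul(-5, D)))
Add(Add(2229911, Function('R')(-1042, 949)), Mul(-1, Function('d')(-2158))) = Add(Add(2229911, Pow(Add(Pow(949, 2), Pow(-1042, 2)), Rational(1, 2))), Mul(-1, Add(942, Mul(-5, -2158)))) = Add(Add(2229911, Pow(Add(900601, 1085764), Rational(1, 2))), Mul(-1, Add(942, 10790))) = Add(Add(2229911, Pow(1986365, Rational(1, 2))), Mul(-1, 11732)) = Add(Add(2229911, Pow(1986365, Rational(1, 2))), -11732) = Add(2218179, Pow(1986365, Rational(1, 2)))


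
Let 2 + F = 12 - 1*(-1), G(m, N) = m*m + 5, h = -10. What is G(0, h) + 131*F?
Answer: 1446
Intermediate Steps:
G(m, N) = 5 + m**2 (G(m, N) = m**2 + 5 = 5 + m**2)
F = 11 (F = -2 + (12 - 1*(-1)) = -2 + (12 + 1) = -2 + 13 = 11)
G(0, h) + 131*F = (5 + 0**2) + 131*11 = (5 + 0) + 1441 = 5 + 1441 = 1446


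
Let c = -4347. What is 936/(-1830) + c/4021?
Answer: -1953111/1226405 ≈ -1.5926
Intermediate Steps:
936/(-1830) + c/4021 = 936/(-1830) - 4347/4021 = 936*(-1/1830) - 4347*1/4021 = -156/305 - 4347/4021 = -1953111/1226405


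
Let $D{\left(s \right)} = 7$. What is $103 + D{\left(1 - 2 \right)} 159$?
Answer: $1216$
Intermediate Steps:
$103 + D{\left(1 - 2 \right)} 159 = 103 + 7 \cdot 159 = 103 + 1113 = 1216$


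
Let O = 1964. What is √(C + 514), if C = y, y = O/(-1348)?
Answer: √58208999/337 ≈ 22.639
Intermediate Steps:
y = -491/337 (y = 1964/(-1348) = 1964*(-1/1348) = -491/337 ≈ -1.4570)
C = -491/337 ≈ -1.4570
√(C + 514) = √(-491/337 + 514) = √(172727/337) = √58208999/337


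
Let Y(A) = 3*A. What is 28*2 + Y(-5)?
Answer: 41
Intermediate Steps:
28*2 + Y(-5) = 28*2 + 3*(-5) = 56 - 15 = 41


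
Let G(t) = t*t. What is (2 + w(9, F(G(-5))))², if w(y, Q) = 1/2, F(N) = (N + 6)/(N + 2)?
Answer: 25/4 ≈ 6.2500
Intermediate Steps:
G(t) = t²
F(N) = (6 + N)/(2 + N)
w(y, Q) = ½
(2 + w(9, F(G(-5))))² = (2 + ½)² = (5/2)² = 25/4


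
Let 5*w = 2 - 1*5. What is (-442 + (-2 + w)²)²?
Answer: 118396161/625 ≈ 1.8943e+5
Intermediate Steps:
w = -⅗ (w = (2 - 1*5)/5 = (2 - 5)/5 = (⅕)*(-3) = -⅗ ≈ -0.60000)
(-442 + (-2 + w)²)² = (-442 + (-2 - ⅗)²)² = (-442 + (-13/5)²)² = (-442 + 169/25)² = (-10881/25)² = 118396161/625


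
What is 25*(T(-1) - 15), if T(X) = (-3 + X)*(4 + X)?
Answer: -675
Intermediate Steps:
25*(T(-1) - 15) = 25*((-12 - 1 + (-1)²) - 15) = 25*((-12 - 1 + 1) - 15) = 25*(-12 - 15) = 25*(-27) = -675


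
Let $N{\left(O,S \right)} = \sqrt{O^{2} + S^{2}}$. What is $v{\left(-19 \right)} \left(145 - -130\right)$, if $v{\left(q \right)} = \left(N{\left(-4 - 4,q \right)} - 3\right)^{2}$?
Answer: $119350 - 8250 \sqrt{17} \approx 85334.0$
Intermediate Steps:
$v{\left(q \right)} = \left(-3 + \sqrt{64 + q^{2}}\right)^{2}$ ($v{\left(q \right)} = \left(\sqrt{\left(-4 - 4\right)^{2} + q^{2}} - 3\right)^{2} = \left(\sqrt{\left(-8\right)^{2} + q^{2}} - 3\right)^{2} = \left(\sqrt{64 + q^{2}} - 3\right)^{2} = \left(-3 + \sqrt{64 + q^{2}}\right)^{2}$)
$v{\left(-19 \right)} \left(145 - -130\right) = \left(-3 + \sqrt{64 + \left(-19\right)^{2}}\right)^{2} \left(145 - -130\right) = \left(-3 + \sqrt{64 + 361}\right)^{2} \left(145 + 130\right) = \left(-3 + \sqrt{425}\right)^{2} \cdot 275 = \left(-3 + 5 \sqrt{17}\right)^{2} \cdot 275 = 275 \left(-3 + 5 \sqrt{17}\right)^{2}$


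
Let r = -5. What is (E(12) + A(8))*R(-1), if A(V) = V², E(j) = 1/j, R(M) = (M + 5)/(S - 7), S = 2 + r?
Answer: -769/30 ≈ -25.633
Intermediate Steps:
S = -3 (S = 2 - 5 = -3)
R(M) = -½ - M/10 (R(M) = (M + 5)/(-3 - 7) = (5 + M)/(-10) = (5 + M)*(-⅒) = -½ - M/10)
(E(12) + A(8))*R(-1) = (1/12 + 8²)*(-½ - ⅒*(-1)) = (1/12 + 64)*(-½ + ⅒) = (769/12)*(-⅖) = -769/30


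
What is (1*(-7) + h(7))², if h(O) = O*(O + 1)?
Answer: 2401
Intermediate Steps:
h(O) = O*(1 + O)
(1*(-7) + h(7))² = (1*(-7) + 7*(1 + 7))² = (-7 + 7*8)² = (-7 + 56)² = 49² = 2401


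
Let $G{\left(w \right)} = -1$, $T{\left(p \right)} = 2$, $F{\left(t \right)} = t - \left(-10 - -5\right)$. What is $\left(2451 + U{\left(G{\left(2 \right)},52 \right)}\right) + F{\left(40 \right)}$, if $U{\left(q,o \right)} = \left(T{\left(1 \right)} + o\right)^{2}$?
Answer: $5412$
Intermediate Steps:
$F{\left(t \right)} = 5 + t$ ($F{\left(t \right)} = t - \left(-10 + 5\right) = t - -5 = t + 5 = 5 + t$)
$U{\left(q,o \right)} = \left(2 + o\right)^{2}$
$\left(2451 + U{\left(G{\left(2 \right)},52 \right)}\right) + F{\left(40 \right)} = \left(2451 + \left(2 + 52\right)^{2}\right) + \left(5 + 40\right) = \left(2451 + 54^{2}\right) + 45 = \left(2451 + 2916\right) + 45 = 5367 + 45 = 5412$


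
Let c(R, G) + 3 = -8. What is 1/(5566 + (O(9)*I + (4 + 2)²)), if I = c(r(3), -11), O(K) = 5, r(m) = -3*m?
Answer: 1/5547 ≈ 0.00018028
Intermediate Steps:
c(R, G) = -11 (c(R, G) = -3 - 8 = -11)
I = -11
1/(5566 + (O(9)*I + (4 + 2)²)) = 1/(5566 + (5*(-11) + (4 + 2)²)) = 1/(5566 + (-55 + 6²)) = 1/(5566 + (-55 + 36)) = 1/(5566 - 19) = 1/5547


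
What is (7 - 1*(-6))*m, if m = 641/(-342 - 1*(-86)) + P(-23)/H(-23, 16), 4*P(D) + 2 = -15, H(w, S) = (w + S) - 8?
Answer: -110851/3840 ≈ -28.867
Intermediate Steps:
H(w, S) = -8 + S + w (H(w, S) = (S + w) - 8 = -8 + S + w)
P(D) = -17/4 (P(D) = -1/2 + (1/4)*(-15) = -1/2 - 15/4 = -17/4)
m = -8527/3840 (m = 641/(-342 - 1*(-86)) - 17/(4*(-8 + 16 - 23)) = 641/(-342 + 86) - 17/4/(-15) = 641/(-256) - 17/4*(-1/15) = 641*(-1/256) + 17/60 = -641/256 + 17/60 = -8527/3840 ≈ -2.2206)
(7 - 1*(-6))*m = (7 - 1*(-6))*(-8527/3840) = (7 + 6)*(-8527/3840) = 13*(-8527/3840) = -110851/3840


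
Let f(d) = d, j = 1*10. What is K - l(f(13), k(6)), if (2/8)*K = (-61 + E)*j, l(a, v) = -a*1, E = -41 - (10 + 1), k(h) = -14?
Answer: -4507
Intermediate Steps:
j = 10
E = -52 (E = -41 - 1*11 = -41 - 11 = -52)
l(a, v) = -a
K = -4520 (K = 4*((-61 - 52)*10) = 4*(-113*10) = 4*(-1130) = -4520)
K - l(f(13), k(6)) = -4520 - (-1)*13 = -4520 - 1*(-13) = -4520 + 13 = -4507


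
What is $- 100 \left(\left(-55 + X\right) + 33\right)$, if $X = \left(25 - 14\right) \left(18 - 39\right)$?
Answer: $25300$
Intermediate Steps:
$X = -231$ ($X = 11 \left(-21\right) = -231$)
$- 100 \left(\left(-55 + X\right) + 33\right) = - 100 \left(\left(-55 - 231\right) + 33\right) = - 100 \left(-286 + 33\right) = \left(-100\right) \left(-253\right) = 25300$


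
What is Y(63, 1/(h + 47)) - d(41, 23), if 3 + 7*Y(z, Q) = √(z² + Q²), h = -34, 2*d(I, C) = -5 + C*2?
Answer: -293/14 + √670762/91 ≈ -11.929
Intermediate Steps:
d(I, C) = -5/2 + C (d(I, C) = (-5 + C*2)/2 = (-5 + 2*C)/2 = -5/2 + C)
Y(z, Q) = -3/7 + √(Q² + z²)/7 (Y(z, Q) = -3/7 + √(z² + Q²)/7 = -3/7 + √(Q² + z²)/7)
Y(63, 1/(h + 47)) - d(41, 23) = (-3/7 + √((1/(-34 + 47))² + 63²)/7) - (-5/2 + 23) = (-3/7 + √((1/13)² + 3969)/7) - 1*41/2 = (-3/7 + √((1/13)² + 3969)/7) - 41/2 = (-3/7 + √(1/169 + 3969)/7) - 41/2 = (-3/7 + √(670762/169)/7) - 41/2 = (-3/7 + (√670762/13)/7) - 41/2 = (-3/7 + √670762/91) - 41/2 = -293/14 + √670762/91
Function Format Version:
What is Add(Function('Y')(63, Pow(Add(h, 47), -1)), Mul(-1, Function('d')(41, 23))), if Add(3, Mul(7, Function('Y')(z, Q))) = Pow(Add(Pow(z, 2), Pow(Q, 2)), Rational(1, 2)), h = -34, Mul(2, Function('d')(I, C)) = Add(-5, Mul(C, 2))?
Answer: Add(Rational(-293, 14), Mul(Rational(1, 91), Pow(670762, Rational(1, 2)))) ≈ -11.929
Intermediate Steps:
Function('d')(I, C) = Add(Rational(-5, 2), C) (Function('d')(I, C) = Mul(Rational(1, 2), Add(-5, Mul(C, 2))) = Mul(Rational(1, 2), Add(-5, Mul(2, C))) = Add(Rational(-5, 2), C))
Function('Y')(z, Q) = Add(Rational(-3, 7), Mul(Rational(1, 7), Pow(Add(Pow(Q, 2), Pow(z, 2)), Rational(1, 2)))) (Function('Y')(z, Q) = Add(Rational(-3, 7), Mul(Rational(1, 7), Pow(Add(Pow(z, 2), Pow(Q, 2)), Rational(1, 2)))) = Add(Rational(-3, 7), Mul(Rational(1, 7), Pow(Add(Pow(Q, 2), Pow(z, 2)), Rational(1, 2)))))
Add(Function('Y')(63, Pow(Add(h, 47), -1)), Mul(-1, Function('d')(41, 23))) = Add(Add(Rational(-3, 7), Mul(Rational(1, 7), Pow(Add(Pow(Pow(Add(-34, 47), -1), 2), Pow(63, 2)), Rational(1, 2)))), Mul(-1, Add(Rational(-5, 2), 23))) = Add(Add(Rational(-3, 7), Mul(Rational(1, 7), Pow(Add(Pow(Pow(13, -1), 2), 3969), Rational(1, 2)))), Mul(-1, Rational(41, 2))) = Add(Add(Rational(-3, 7), Mul(Rational(1, 7), Pow(Add(Pow(Rational(1, 13), 2), 3969), Rational(1, 2)))), Rational(-41, 2)) = Add(Add(Rational(-3, 7), Mul(Rational(1, 7), Pow(Add(Rational(1, 169), 3969), Rational(1, 2)))), Rational(-41, 2)) = Add(Add(Rational(-3, 7), Mul(Rational(1, 7), Pow(Rational(670762, 169), Rational(1, 2)))), Rational(-41, 2)) = Add(Add(Rational(-3, 7), Mul(Rational(1, 7), Mul(Rational(1, 13), Pow(670762, Rational(1, 2))))), Rational(-41, 2)) = Add(Add(Rational(-3, 7), Mul(Rational(1, 91), Pow(670762, Rational(1, 2)))), Rational(-41, 2)) = Add(Rational(-293, 14), Mul(Rational(1, 91), Pow(670762, Rational(1, 2))))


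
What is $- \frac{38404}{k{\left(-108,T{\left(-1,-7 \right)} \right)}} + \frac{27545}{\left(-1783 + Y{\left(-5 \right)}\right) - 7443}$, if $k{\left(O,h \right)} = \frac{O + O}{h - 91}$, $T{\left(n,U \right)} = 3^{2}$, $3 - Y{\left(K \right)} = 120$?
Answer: $- \frac{3678531578}{252261} \approx -14582.0$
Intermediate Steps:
$Y{\left(K \right)} = -117$ ($Y{\left(K \right)} = 3 - 120 = -117$)
$T{\left(n,U \right)} = 9$
$k{\left(O,h \right)} = \frac{2 O}{-91 + h}$
$- \frac{38404}{k{\left(-108,T{\left(-1,-7 \right)} \right)}} + \frac{27545}{\left(-1783 + Y{\left(-5 \right)}\right) - 7443} = - \frac{38404}{2 \left(-108\right) \frac{1}{-91 + 9}} + \frac{27545}{\left(-1783 - 117\right) - 7443} = - \frac{38404}{2 \left(-108\right) \frac{1}{-82}} + \frac{27545}{-1900 - 7443} = - \frac{38404}{2 \left(-108\right) \left(- \frac{1}{82}\right)} + \frac{27545}{-9343} = - \frac{38404}{\frac{108}{41}} + 27545 \left(- \frac{1}{9343}\right) = \left(-38404\right) \frac{41}{108} - \frac{27545}{9343} = - \frac{393641}{27} - \frac{27545}{9343} = - \frac{3678531578}{252261}$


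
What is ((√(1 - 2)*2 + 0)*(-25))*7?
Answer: -350*I ≈ -350.0*I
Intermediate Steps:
((√(1 - 2)*2 + 0)*(-25))*7 = ((√(-1)*2 + 0)*(-25))*7 = ((I*2 + 0)*(-25))*7 = ((2*I + 0)*(-25))*7 = ((2*I)*(-25))*7 = -50*I*7 = -350*I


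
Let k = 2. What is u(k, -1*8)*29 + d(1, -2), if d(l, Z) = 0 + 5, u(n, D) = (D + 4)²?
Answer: 469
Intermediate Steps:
u(n, D) = (4 + D)²
d(l, Z) = 5
u(k, -1*8)*29 + d(1, -2) = (4 - 1*8)²*29 + 5 = (4 - 8)²*29 + 5 = (-4)²*29 + 5 = 16*29 + 5 = 464 + 5 = 469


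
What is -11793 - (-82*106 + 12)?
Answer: -3113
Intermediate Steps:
-11793 - (-82*106 + 12) = -11793 - (-8692 + 12) = -11793 - 1*(-8680) = -11793 + 8680 = -3113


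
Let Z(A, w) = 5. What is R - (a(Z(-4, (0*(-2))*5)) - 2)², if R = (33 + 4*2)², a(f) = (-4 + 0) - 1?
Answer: 1632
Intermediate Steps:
a(f) = -5 (a(f) = -4 - 1 = -5)
R = 1681 (R = (33 + 8)² = 41² = 1681)
R - (a(Z(-4, (0*(-2))*5)) - 2)² = 1681 - (-5 - 2)² = 1681 - 1*(-7)² = 1681 - 1*49 = 1681 - 49 = 1632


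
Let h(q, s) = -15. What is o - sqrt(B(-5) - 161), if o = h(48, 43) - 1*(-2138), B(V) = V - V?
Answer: 2123 - I*sqrt(161) ≈ 2123.0 - 12.689*I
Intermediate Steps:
B(V) = 0
o = 2123 (o = -15 - 1*(-2138) = -15 + 2138 = 2123)
o - sqrt(B(-5) - 161) = 2123 - sqrt(0 - 161) = 2123 - sqrt(-161) = 2123 - I*sqrt(161)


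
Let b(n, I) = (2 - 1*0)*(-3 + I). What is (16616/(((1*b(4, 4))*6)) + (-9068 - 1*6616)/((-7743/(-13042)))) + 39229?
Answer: 109920893/7743 ≈ 14196.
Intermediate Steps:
b(n, I) = -6 + 2*I (b(n, I) = (2 + 0)*(-3 + I) = 2*(-3 + I) = -6 + 2*I)
(16616/(((1*b(4, 4))*6)) + (-9068 - 1*6616)/((-7743/(-13042)))) + 39229 = (16616/(((1*(-6 + 2*4))*6)) + (-9068 - 1*6616)/((-7743/(-13042)))) + 39229 = (16616/(((1*(-6 + 8))*6)) + (-9068 - 6616)/((-7743*(-1/13042)))) + 39229 = (16616/(((1*2)*6)) - 15684/7743/13042) + 39229 = (16616/((2*6)) - 15684*13042/7743) + 39229 = (16616/12 - 68183576/2581) + 39229 = (16616*(1/12) - 68183576/2581) + 39229 = (4154/3 - 68183576/2581) + 39229 = -193829254/7743 + 39229 = 109920893/7743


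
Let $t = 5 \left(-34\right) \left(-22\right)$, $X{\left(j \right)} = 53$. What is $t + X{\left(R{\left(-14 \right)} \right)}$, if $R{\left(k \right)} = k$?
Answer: $3793$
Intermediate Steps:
$t = 3740$ ($t = \left(-170\right) \left(-22\right) = 3740$)
$t + X{\left(R{\left(-14 \right)} \right)} = 3740 + 53 = 3793$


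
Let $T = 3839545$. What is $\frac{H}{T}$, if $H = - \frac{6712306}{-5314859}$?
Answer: $\frac{6712306}{20406640299155} \approx 3.2893 \cdot 10^{-7}$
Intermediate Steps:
$H = \frac{6712306}{5314859}$ ($H = \left(-6712306\right) \left(- \frac{1}{5314859}\right) = \frac{6712306}{5314859} \approx 1.2629$)
$\frac{H}{T} = \frac{6712306}{5314859 \cdot 3839545} = \frac{6712306}{5314859} \cdot \frac{1}{3839545} = \frac{6712306}{20406640299155}$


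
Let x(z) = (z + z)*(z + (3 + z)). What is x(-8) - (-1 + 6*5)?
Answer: 179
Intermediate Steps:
x(z) = 2*z*(3 + 2*z) (x(z) = (2*z)*(3 + 2*z) = 2*z*(3 + 2*z))
x(-8) - (-1 + 6*5) = 2*(-8)*(3 + 2*(-8)) - (-1 + 6*5) = 2*(-8)*(3 - 16) - (-1 + 30) = 2*(-8)*(-13) - 1*29 = 208 - 29 = 179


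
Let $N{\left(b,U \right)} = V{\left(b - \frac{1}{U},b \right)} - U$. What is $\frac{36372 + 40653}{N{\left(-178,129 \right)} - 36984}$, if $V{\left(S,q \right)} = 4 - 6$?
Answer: $- \frac{1185}{571} \approx -2.0753$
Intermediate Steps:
$V{\left(S,q \right)} = -2$ ($V{\left(S,q \right)} = 4 - 6 = -2$)
$N{\left(b,U \right)} = -2 - U$
$\frac{36372 + 40653}{N{\left(-178,129 \right)} - 36984} = \frac{36372 + 40653}{\left(-2 - 129\right) - 36984} = \frac{77025}{\left(-2 - 129\right) - 36984} = \frac{77025}{-131 - 36984} = \frac{77025}{-37115} = 77025 \left(- \frac{1}{37115}\right) = - \frac{1185}{571}$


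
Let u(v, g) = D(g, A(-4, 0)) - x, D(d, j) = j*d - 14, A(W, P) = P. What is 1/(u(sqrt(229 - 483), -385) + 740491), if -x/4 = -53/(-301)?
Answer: 301/222883789 ≈ 1.3505e-6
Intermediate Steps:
D(d, j) = -14 + d*j (D(d, j) = d*j - 14 = -14 + d*j)
x = -212/301 (x = -(-212)/(-301) = -(-212)*(-1)/301 = -4*53/301 = -212/301 ≈ -0.70432)
u(v, g) = -4002/301 (u(v, g) = (-14 + g*0) - 1*(-212/301) = (-14 + 0) + 212/301 = -14 + 212/301 = -4002/301)
1/(u(sqrt(229 - 483), -385) + 740491) = 1/(-4002/301 + 740491) = 1/(222883789/301) = 301/222883789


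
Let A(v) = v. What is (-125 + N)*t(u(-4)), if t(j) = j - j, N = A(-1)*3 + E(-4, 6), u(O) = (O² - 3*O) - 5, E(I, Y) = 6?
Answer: 0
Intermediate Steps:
u(O) = -5 + O² - 3*O
N = 3 (N = -1*3 + 6 = -3 + 6 = 3)
t(j) = 0
(-125 + N)*t(u(-4)) = (-125 + 3)*0 = -122*0 = 0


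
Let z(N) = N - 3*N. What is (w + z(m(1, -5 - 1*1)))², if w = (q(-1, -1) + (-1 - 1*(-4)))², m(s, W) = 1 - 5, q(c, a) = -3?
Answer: 64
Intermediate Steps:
m(s, W) = -4
z(N) = -2*N
w = 0 (w = (-3 + (-1 - 1*(-4)))² = (-3 + (-1 + 4))² = (-3 + 3)² = 0² = 0)
(w + z(m(1, -5 - 1*1)))² = (0 - 2*(-4))² = (0 + 8)² = 8² = 64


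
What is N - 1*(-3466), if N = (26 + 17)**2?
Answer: 5315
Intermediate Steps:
N = 1849 (N = 43**2 = 1849)
N - 1*(-3466) = 1849 - 1*(-3466) = 1849 + 3466 = 5315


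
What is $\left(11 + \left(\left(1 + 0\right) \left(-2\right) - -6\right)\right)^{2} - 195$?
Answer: $30$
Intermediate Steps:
$\left(11 + \left(\left(1 + 0\right) \left(-2\right) - -6\right)\right)^{2} - 195 = \left(11 + \left(1 \left(-2\right) + 6\right)\right)^{2} - 195 = \left(11 + \left(-2 + 6\right)\right)^{2} - 195 = \left(11 + 4\right)^{2} - 195 = 15^{2} - 195 = 225 - 195 = 30$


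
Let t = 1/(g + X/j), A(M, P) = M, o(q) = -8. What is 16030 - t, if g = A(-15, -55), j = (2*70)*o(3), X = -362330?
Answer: 553884478/34553 ≈ 16030.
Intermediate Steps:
j = -1120 (j = (2*70)*(-8) = 140*(-8) = -1120)
g = -15
t = 112/34553 (t = 1/(-15 - 362330/(-1120)) = 1/(-15 - 362330*(-1/1120)) = 1/(-15 + 36233/112) = 1/(34553/112) = 112/34553 ≈ 0.0032414)
16030 - t = 16030 - 1*112/34553 = 16030 - 112/34553 = 553884478/34553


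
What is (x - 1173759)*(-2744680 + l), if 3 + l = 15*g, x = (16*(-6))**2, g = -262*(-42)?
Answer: 3004081907289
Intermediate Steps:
g = 11004
x = 9216 (x = (-96)**2 = 9216)
l = 165057 (l = -3 + 15*11004 = -3 + 165060 = 165057)
(x - 1173759)*(-2744680 + l) = (9216 - 1173759)*(-2744680 + 165057) = -1164543*(-2579623) = 3004081907289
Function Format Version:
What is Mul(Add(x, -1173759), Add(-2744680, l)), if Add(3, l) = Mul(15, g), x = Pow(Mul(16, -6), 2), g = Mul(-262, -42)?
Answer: 3004081907289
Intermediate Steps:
g = 11004
x = 9216 (x = Pow(-96, 2) = 9216)
l = 165057 (l = Add(-3, Mul(15, 11004)) = Add(-3, 165060) = 165057)
Mul(Add(x, -1173759), Add(-2744680, l)) = Mul(Add(9216, -1173759), Add(-2744680, 165057)) = Mul(-1164543, -2579623) = 3004081907289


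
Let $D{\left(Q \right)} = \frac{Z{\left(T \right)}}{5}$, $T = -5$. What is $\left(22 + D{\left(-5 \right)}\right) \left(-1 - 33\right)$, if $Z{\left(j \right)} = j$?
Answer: $-714$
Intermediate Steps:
$D{\left(Q \right)} = -1$ ($D{\left(Q \right)} = - \frac{5}{5} = \left(-5\right) \frac{1}{5} = -1$)
$\left(22 + D{\left(-5 \right)}\right) \left(-1 - 33\right) = \left(22 - 1\right) \left(-1 - 33\right) = 21 \left(-34\right) = -714$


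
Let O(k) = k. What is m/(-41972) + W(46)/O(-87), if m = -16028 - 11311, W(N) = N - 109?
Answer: 1674243/1217188 ≈ 1.3755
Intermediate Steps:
W(N) = -109 + N
m = -27339
m/(-41972) + W(46)/O(-87) = -27339/(-41972) + (-109 + 46)/(-87) = -27339*(-1/41972) - 63*(-1/87) = 27339/41972 + 21/29 = 1674243/1217188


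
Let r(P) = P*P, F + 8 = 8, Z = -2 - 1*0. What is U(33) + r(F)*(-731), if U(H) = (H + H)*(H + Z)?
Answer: 2046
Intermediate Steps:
Z = -2 (Z = -2 + 0 = -2)
F = 0 (F = -8 + 8 = 0)
U(H) = 2*H*(-2 + H) (U(H) = (H + H)*(H - 2) = (2*H)*(-2 + H) = 2*H*(-2 + H))
r(P) = P²
U(33) + r(F)*(-731) = 2*33*(-2 + 33) + 0²*(-731) = 2*33*31 + 0*(-731) = 2046 + 0 = 2046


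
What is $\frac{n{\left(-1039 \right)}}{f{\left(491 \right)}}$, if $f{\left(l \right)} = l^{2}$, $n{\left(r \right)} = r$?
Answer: $- \frac{1039}{241081} \approx -0.0043098$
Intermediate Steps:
$\frac{n{\left(-1039 \right)}}{f{\left(491 \right)}} = - \frac{1039}{491^{2}} = - \frac{1039}{241081}$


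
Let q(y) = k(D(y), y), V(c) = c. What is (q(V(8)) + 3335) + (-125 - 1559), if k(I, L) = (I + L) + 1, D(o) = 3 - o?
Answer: 1655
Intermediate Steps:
k(I, L) = 1 + I + L
q(y) = 4 (q(y) = 1 + (3 - y) + y = 4)
(q(V(8)) + 3335) + (-125 - 1559) = (4 + 3335) + (-125 - 1559) = 3339 - 1684 = 1655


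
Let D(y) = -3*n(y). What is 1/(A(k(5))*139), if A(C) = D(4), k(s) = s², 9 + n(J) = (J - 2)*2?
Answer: 1/2085 ≈ 0.00047962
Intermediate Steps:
n(J) = -13 + 2*J (n(J) = -9 + (J - 2)*2 = -9 + (-2 + J)*2 = -9 + (-4 + 2*J) = -13 + 2*J)
D(y) = 39 - 6*y (D(y) = -3*(-13 + 2*y) = 39 - 6*y)
A(C) = 15 (A(C) = 39 - 6*4 = 39 - 24 = 15)
1/(A(k(5))*139) = 1/(15*139) = 1/2085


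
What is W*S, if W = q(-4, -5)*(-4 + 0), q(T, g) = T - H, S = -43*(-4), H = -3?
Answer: 688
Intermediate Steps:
S = 172
q(T, g) = 3 + T (q(T, g) = T - 1*(-3) = T + 3 = 3 + T)
W = 4 (W = (3 - 4)*(-4 + 0) = -1*(-4) = 4)
W*S = 4*172 = 688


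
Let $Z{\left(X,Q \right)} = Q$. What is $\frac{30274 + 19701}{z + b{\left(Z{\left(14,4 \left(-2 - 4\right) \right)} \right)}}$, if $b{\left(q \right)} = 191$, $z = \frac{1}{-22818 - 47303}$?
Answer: $\frac{700859395}{2678622} \approx 261.65$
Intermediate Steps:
$z = - \frac{1}{70121}$ ($z = \frac{1}{-70121} = - \frac{1}{70121} \approx -1.4261 \cdot 10^{-5}$)
$\frac{30274 + 19701}{z + b{\left(Z{\left(14,4 \left(-2 - 4\right) \right)} \right)}} = \frac{30274 + 19701}{- \frac{1}{70121} + 191} = \frac{49975}{\frac{13393110}{70121}} = 49975 \cdot \frac{70121}{13393110} = \frac{700859395}{2678622}$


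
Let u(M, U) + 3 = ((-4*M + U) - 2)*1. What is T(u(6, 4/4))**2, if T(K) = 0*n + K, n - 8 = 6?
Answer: 784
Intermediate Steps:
n = 14 (n = 8 + 6 = 14)
u(M, U) = -5 + U - 4*M (u(M, U) = -3 + ((-4*M + U) - 2)*1 = -3 + ((U - 4*M) - 2)*1 = -3 + (-2 + U - 4*M)*1 = -3 + (-2 + U - 4*M) = -5 + U - 4*M)
T(K) = K (T(K) = 0*14 + K = 0 + K = K)
T(u(6, 4/4))**2 = (-5 + 4/4 - 4*6)**2 = (-5 + 4*(1/4) - 24)**2 = (-5 + 1 - 24)**2 = (-28)**2 = 784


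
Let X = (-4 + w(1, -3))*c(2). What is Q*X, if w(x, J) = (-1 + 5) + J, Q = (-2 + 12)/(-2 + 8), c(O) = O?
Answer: -10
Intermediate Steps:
Q = 5/3 (Q = 10/6 = 10*(1/6) = 5/3 ≈ 1.6667)
w(x, J) = 4 + J
X = -6 (X = (-4 + (4 - 3))*2 = (-4 + 1)*2 = -3*2 = -6)
Q*X = (5/3)*(-6) = -10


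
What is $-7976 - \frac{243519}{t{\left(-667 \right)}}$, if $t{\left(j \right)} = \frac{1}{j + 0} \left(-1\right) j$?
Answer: $235543$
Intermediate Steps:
$t{\left(j \right)} = -1$ ($t{\left(j \right)} = \frac{1}{j} \left(-1\right) j = - \frac{1}{j} j = -1$)
$-7976 - \frac{243519}{t{\left(-667 \right)}} = -7976 - \frac{243519}{-1} = -7976 - -243519 = -7976 + 243519 = 235543$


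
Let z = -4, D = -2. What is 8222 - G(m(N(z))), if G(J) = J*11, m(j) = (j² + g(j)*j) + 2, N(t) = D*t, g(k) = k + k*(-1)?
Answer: 7496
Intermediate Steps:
g(k) = 0 (g(k) = k - k = 0)
N(t) = -2*t
m(j) = 2 + j² (m(j) = (j² + 0*j) + 2 = (j² + 0) + 2 = j² + 2 = 2 + j²)
G(J) = 11*J
8222 - G(m(N(z))) = 8222 - 11*(2 + (-2*(-4))²) = 8222 - 11*(2 + 8²) = 8222 - 11*(2 + 64) = 8222 - 11*66 = 8222 - 1*726 = 8222 - 726 = 7496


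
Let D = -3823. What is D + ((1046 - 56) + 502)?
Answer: -2331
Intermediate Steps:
D + ((1046 - 56) + 502) = -3823 + ((1046 - 56) + 502) = -3823 + (990 + 502) = -3823 + 1492 = -2331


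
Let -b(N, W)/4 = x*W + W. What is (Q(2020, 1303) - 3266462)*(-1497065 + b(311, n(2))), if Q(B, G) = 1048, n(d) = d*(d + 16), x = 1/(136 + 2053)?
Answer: 10702037295652030/2189 ≈ 4.8890e+12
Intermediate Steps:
x = 1/2189 ≈ 0.00045683
n(d) = d*(16 + d)
b(N, W) = -8760*W/2189 (b(N, W) = -4*(W/2189 + W) = -8760*W/2189)
(Q(2020, 1303) - 3266462)*(-1497065 + b(311, n(2))) = (1048 - 3266462)*(-1497065 - 17520*(16 + 2)/2189) = -3265414*(-1497065 - 17520*18/2189) = -3265414*(-1497065 - 8760/2189*36) = -3265414*(-1497065 - 315360/2189) = -3265414*(-3277390645/2189) = 10702037295652030/2189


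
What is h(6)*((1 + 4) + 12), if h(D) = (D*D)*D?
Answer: 3672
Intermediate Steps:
h(D) = D³ (h(D) = D²*D = D³)
h(6)*((1 + 4) + 12) = 6³*((1 + 4) + 12) = 216*(5 + 12) = 216*17 = 3672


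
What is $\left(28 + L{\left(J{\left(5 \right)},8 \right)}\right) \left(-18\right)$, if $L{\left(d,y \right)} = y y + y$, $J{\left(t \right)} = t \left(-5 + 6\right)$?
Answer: $-1800$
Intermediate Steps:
$J{\left(t \right)} = t$ ($J{\left(t \right)} = t 1 = t$)
$L{\left(d,y \right)} = y + y^{2}$ ($L{\left(d,y \right)} = y^{2} + y = y + y^{2}$)
$\left(28 + L{\left(J{\left(5 \right)},8 \right)}\right) \left(-18\right) = \left(28 + 8 \left(1 + 8\right)\right) \left(-18\right) = \left(28 + 8 \cdot 9\right) \left(-18\right) = \left(28 + 72\right) \left(-18\right) = 100 \left(-18\right) = -1800$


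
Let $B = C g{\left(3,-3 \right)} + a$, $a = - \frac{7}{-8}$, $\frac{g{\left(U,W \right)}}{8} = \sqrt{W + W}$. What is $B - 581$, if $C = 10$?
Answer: $- \frac{4641}{8} + 80 i \sqrt{6} \approx -580.13 + 195.96 i$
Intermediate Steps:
$g{\left(U,W \right)} = 8 \sqrt{2} \sqrt{W}$ ($g{\left(U,W \right)} = 8 \sqrt{W + W} = 8 \sqrt{2 W} = 8 \sqrt{2} \sqrt{W}$)
$a = \frac{7}{8}$ ($a = \left(-7\right) \left(- \frac{1}{8}\right) = \frac{7}{8} \approx 0.875$)
$B = \frac{7}{8} + 80 i \sqrt{6}$ ($B = 10 \cdot 8 \sqrt{2} \sqrt{-3} + \frac{7}{8} = 10 \cdot 8 \sqrt{2} i \sqrt{3} + \frac{7}{8} = 10 \cdot 8 i \sqrt{6} + \frac{7}{8} = 80 i \sqrt{6} + \frac{7}{8} = \frac{7}{8} + 80 i \sqrt{6} \approx 0.875 + 195.96 i$)
$B - 581 = \left(\frac{7}{8} + 80 i \sqrt{6}\right) - 581 = - \frac{4641}{8} + 80 i \sqrt{6}$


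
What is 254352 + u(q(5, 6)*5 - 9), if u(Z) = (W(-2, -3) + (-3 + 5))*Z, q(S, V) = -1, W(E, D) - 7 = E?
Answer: 254254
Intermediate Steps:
W(E, D) = 7 + E
u(Z) = 7*Z (u(Z) = ((7 - 2) + (-3 + 5))*Z = (5 + 2)*Z = 7*Z)
254352 + u(q(5, 6)*5 - 9) = 254352 + 7*(-1*5 - 9) = 254352 + 7*(-5 - 9) = 254352 + 7*(-14) = 254352 - 98 = 254254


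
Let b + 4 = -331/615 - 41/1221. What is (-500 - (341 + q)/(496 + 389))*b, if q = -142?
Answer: 506599059058/221519925 ≈ 2286.9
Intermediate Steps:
b = -1144342/250305 (b = -4 + (-331/615 - 41/1221) = -4 - 143122/250305 = -1144342/250305 ≈ -4.5718)
(-500 - (341 + q)/(496 + 389))*b = (-500 - (341 - 142)/(496 + 389))*(-1144342/250305) = (-500 - 199/885)*(-1144342/250305) = -442699/885*(-1144342/250305) = 506599059058/221519925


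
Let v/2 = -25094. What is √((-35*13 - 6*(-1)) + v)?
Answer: I*√50637 ≈ 225.03*I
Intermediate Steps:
v = -50188 (v = 2*(-25094) = -50188)
√((-35*13 - 6*(-1)) + v) = √((-35*13 - 6*(-1)) - 50188) = √((-455 + 6) - 50188) = √(-449 - 50188) = √(-50637) = I*√50637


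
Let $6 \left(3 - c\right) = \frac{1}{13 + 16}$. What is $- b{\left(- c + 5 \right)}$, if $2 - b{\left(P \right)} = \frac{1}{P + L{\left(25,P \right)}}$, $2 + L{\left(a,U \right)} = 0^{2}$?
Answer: $172$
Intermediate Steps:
$c = \frac{521}{174}$ ($c = 3 - \frac{1}{6 \left(13 + 16\right)} = 3 - \frac{1}{6 \cdot 29} = 3 - \frac{1}{174} = \frac{521}{174} \approx 2.9943$)
$L{\left(a,U \right)} = -2$ ($L{\left(a,U \right)} = -2 + 0^{2} = -2 + 0 = -2$)
$b{\left(P \right)} = 2 - \frac{1}{-2 + P}$ ($b{\left(P \right)} = 2 - \frac{1}{P - 2} = 2 - \frac{1}{-2 + P}$)
$- b{\left(- c + 5 \right)} = - \frac{-5 + 2 \left(\left(-1\right) \frac{521}{174} + 5\right)}{-2 + \left(\left(-1\right) \frac{521}{174} + 5\right)} = - \frac{-5 + 2 \left(- \frac{521}{174} + 5\right)}{-2 + \left(- \frac{521}{174} + 5\right)} = - \frac{-5 + 2 \cdot \frac{349}{174}}{-2 + \frac{349}{174}} = - \frac{1}{\frac{1}{174}} \left(-5 + \frac{349}{87}\right) = - \frac{174 \left(-86\right)}{87} = \left(-1\right) \left(-172\right) = 172$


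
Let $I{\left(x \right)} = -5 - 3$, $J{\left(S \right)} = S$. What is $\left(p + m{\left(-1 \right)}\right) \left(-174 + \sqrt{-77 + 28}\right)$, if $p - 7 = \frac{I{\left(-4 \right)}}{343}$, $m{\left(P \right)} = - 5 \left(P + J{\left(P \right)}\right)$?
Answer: $- \frac{1013202}{343} + \frac{5823 i}{49} \approx -2953.9 + 118.84 i$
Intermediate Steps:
$I{\left(x \right)} = -8$ ($I{\left(x \right)} = -5 - 3 = -8$)
$m{\left(P \right)} = - 10 P$ ($m{\left(P \right)} = - 5 \left(P + P\right) = - 5 \cdot 2 P = - 10 P$)
$p = \frac{2393}{343}$ ($p = 7 - \frac{8}{343} = \frac{2393}{343} \approx 6.9767$)
$\left(p + m{\left(-1 \right)}\right) \left(-174 + \sqrt{-77 + 28}\right) = \left(\frac{2393}{343} - -10\right) \left(-174 + \sqrt{-77 + 28}\right) = \left(\frac{2393}{343} + 10\right) \left(-174 + \sqrt{-49}\right) = \frac{5823 \left(-174 + 7 i\right)}{343} = - \frac{1013202}{343} + \frac{5823 i}{49}$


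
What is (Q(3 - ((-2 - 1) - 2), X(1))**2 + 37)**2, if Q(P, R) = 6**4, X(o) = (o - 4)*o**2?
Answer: 2821234200409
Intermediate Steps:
X(o) = o**2*(-4 + o) (X(o) = (-4 + o)*o**2 = o**2*(-4 + o))
Q(P, R) = 1296
(Q(3 - ((-2 - 1) - 2), X(1))**2 + 37)**2 = (1296**2 + 37)**2 = (1679616 + 37)**2 = 1679653**2 = 2821234200409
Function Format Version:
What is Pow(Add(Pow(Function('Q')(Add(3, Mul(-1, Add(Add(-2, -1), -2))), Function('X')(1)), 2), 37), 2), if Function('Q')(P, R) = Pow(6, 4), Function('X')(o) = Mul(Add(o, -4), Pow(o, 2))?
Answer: 2821234200409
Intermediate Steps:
Function('X')(o) = Mul(Pow(o, 2), Add(-4, o)) (Function('X')(o) = Mul(Add(-4, o), Pow(o, 2)) = Mul(Pow(o, 2), Add(-4, o)))
Function('Q')(P, R) = 1296
Pow(Add(Pow(Function('Q')(Add(3, Mul(-1, Add(Add(-2, -1), -2))), Function('X')(1)), 2), 37), 2) = Pow(Add(Pow(1296, 2), 37), 2) = Pow(Add(1679616, 37), 2) = Pow(1679653, 2) = 2821234200409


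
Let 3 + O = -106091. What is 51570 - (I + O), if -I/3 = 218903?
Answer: 814373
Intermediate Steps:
I = -656709 (I = -3*218903 = -656709)
O = -106094 (O = -3 - 106091 = -106094)
51570 - (I + O) = 51570 - (-656709 - 106094) = 51570 - 1*(-762803) = 51570 + 762803 = 814373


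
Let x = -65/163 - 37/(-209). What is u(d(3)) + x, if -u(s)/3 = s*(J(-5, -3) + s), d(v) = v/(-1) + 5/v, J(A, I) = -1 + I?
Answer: -2202950/102201 ≈ -21.555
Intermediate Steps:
d(v) = -v + 5/v (d(v) = v*(-1) + 5/v = -v + 5/v)
x = -7554/34067 (x = -65*1/163 - 37*(-1/209) = -65/163 + 37/209 = -7554/34067 ≈ -0.22174)
u(s) = -3*s*(-4 + s) (u(s) = -3*s*((-1 - 3) + s) = -3*s*(-4 + s))
u(d(3)) + x = 3*(-1*3 + 5/3)*(4 - (-1*3 + 5/3)) - 7554/34067 = 3*(-3 + 5*(⅓))*(4 - (-3 + 5*(⅓))) - 7554/34067 = 3*(-3 + 5/3)*(4 - (-3 + 5/3)) - 7554/34067 = 3*(-4/3)*(4 - 1*(-4/3)) - 7554/34067 = 3*(-4/3)*(4 + 4/3) - 7554/34067 = 3*(-4/3)*(16/3) - 7554/34067 = -64/3 - 7554/34067 = -2202950/102201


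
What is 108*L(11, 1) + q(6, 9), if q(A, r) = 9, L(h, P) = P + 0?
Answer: 117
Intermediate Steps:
L(h, P) = P
108*L(11, 1) + q(6, 9) = 108*1 + 9 = 108 + 9 = 117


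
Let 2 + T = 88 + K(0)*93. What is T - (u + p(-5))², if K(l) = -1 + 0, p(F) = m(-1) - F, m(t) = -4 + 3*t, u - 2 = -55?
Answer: -3032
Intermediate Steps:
u = -53 (u = 2 - 55 = -53)
p(F) = -7 - F (p(F) = (-4 + 3*(-1)) - F = (-4 - 3) - F = -7 - F)
K(l) = -1
T = -7 (T = -2 + (88 - 1*93) = -2 + (88 - 93) = -2 - 5 = -7)
T - (u + p(-5))² = -7 - (-53 + (-7 - 1*(-5)))² = -7 - (-53 + (-7 + 5))² = -7 - (-53 - 2)² = -7 - 1*(-55)² = -7 - 1*3025 = -7 - 3025 = -3032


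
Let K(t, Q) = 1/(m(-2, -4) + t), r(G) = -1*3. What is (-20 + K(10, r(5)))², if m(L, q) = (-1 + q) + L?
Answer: 3481/9 ≈ 386.78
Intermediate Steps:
m(L, q) = -1 + L + q
r(G) = -3
K(t, Q) = 1/(-7 + t) (K(t, Q) = 1/((-1 - 2 - 4) + t) = 1/(-7 + t))
(-20 + K(10, r(5)))² = (-20 + 1/(-7 + 10))² = (-20 + 1/3)² = (-20 + ⅓)² = (-59/3)² = 3481/9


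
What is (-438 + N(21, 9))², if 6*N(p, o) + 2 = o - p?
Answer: 1745041/9 ≈ 1.9389e+5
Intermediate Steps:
N(p, o) = -⅓ - p/6 + o/6 (N(p, o) = -⅓ + (o - p)/6 = -⅓ + (-p/6 + o/6) = -⅓ - p/6 + o/6)
(-438 + N(21, 9))² = (-438 + (-⅓ - ⅙*21 + (⅙)*9))² = (-438 + (-⅓ - 7/2 + 3/2))² = (-438 - 7/3)² = (-1321/3)² = 1745041/9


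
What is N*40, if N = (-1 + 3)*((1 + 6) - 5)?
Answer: 160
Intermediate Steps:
N = 4 (N = 2*(7 - 5) = 2*2 = 4)
N*40 = 4*40 = 160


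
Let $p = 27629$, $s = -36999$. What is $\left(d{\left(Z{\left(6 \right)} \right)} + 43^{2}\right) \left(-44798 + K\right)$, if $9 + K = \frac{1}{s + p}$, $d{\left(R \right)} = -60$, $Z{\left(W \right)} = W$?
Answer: $- \frac{751096606299}{9370} \approx -8.016 \cdot 10^{7}$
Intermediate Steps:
$K = - \frac{84331}{9370}$ ($K = -9 + \frac{1}{-36999 + 27629} = -9 + \frac{1}{-9370} = -9 - \frac{1}{9370} = - \frac{84331}{9370} \approx -9.0001$)
$\left(d{\left(Z{\left(6 \right)} \right)} + 43^{2}\right) \left(-44798 + K\right) = \left(-60 + 43^{2}\right) \left(-44798 - \frac{84331}{9370}\right) = \left(-60 + 1849\right) \left(- \frac{419841591}{9370}\right) = 1789 \left(- \frac{419841591}{9370}\right) = - \frac{751096606299}{9370}$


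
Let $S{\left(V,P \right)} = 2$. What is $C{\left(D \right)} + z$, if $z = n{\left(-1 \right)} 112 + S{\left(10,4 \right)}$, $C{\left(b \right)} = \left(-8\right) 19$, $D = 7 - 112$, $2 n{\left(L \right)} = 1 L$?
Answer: $-206$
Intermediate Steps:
$n{\left(L \right)} = \frac{L}{2}$ ($n{\left(L \right)} = \frac{1 L}{2} = \frac{L}{2}$)
$D = -105$ ($D = 7 - 112 = -105$)
$C{\left(b \right)} = -152$
$z = -54$ ($z = \frac{1}{2} \left(-1\right) 112 + 2 = \left(- \frac{1}{2}\right) 112 + 2 = -56 + 2 = -54$)
$C{\left(D \right)} + z = -152 - 54 = -206$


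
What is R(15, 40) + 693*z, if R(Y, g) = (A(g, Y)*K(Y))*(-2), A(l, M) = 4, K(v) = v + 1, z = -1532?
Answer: -1061804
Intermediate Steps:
K(v) = 1 + v
R(Y, g) = -8 - 8*Y (R(Y, g) = (4*(1 + Y))*(-2) = (4 + 4*Y)*(-2) = -8 - 8*Y)
R(15, 40) + 693*z = (-8 - 8*15) + 693*(-1532) = (-8 - 120) - 1061676 = -128 - 1061676 = -1061804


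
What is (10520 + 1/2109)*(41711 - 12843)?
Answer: 640485107108/2109 ≈ 3.0369e+8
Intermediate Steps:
(10520 + 1/2109)*(41711 - 12843) = (10520 + 1/2109)*28868 = (22186681/2109)*28868 = 640485107108/2109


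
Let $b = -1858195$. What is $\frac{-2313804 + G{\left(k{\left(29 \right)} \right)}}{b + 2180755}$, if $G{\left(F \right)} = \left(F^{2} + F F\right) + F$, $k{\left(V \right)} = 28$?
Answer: $- \frac{16057}{2240} \approx -7.1683$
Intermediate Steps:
$G{\left(F \right)} = F + 2 F^{2}$ ($G{\left(F \right)} = \left(F^{2} + F^{2}\right) + F = 2 F^{2} + F = F + 2 F^{2}$)
$\frac{-2313804 + G{\left(k{\left(29 \right)} \right)}}{b + 2180755} = \frac{-2313804 + 28 \left(1 + 2 \cdot 28\right)}{-1858195 + 2180755} = \frac{-2313804 + 28 \left(1 + 56\right)}{322560} = \left(-2313804 + 28 \cdot 57\right) \frac{1}{322560} = \left(-2313804 + 1596\right) \frac{1}{322560} = \left(-2312208\right) \frac{1}{322560} = - \frac{16057}{2240}$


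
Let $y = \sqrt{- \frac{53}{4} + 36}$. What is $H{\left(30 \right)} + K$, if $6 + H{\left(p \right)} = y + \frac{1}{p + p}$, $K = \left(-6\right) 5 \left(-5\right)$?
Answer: $\frac{8641}{60} + \frac{\sqrt{91}}{2} \approx 148.79$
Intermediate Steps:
$K = 150$ ($K = \left(-30\right) \left(-5\right) = 150$)
$y = \frac{\sqrt{91}}{2}$ ($y = \sqrt{\left(-53\right) \frac{1}{4} + 36} = \sqrt{- \frac{53}{4} + 36} = \sqrt{\frac{91}{4}} = \frac{\sqrt{91}}{2} \approx 4.7697$)
$H{\left(p \right)} = -6 + \frac{\sqrt{91}}{2} + \frac{1}{2 p}$ ($H{\left(p \right)} = -6 + \left(\frac{\sqrt{91}}{2} + \frac{1}{p + p}\right) = -6 + \left(\frac{\sqrt{91}}{2} + \frac{1}{2 p}\right) = -6 + \frac{\sqrt{91}}{2} + \frac{1}{2 p}$)
$H{\left(30 \right)} + K = \frac{1 + 30 \left(-12 + \sqrt{91}\right)}{2 \cdot 30} + 150 = \frac{1}{2} \cdot \frac{1}{30} \left(1 - \left(360 - 30 \sqrt{91}\right)\right) + 150 = \frac{1}{2} \cdot \frac{1}{30} \left(-359 + 30 \sqrt{91}\right) + 150 = \left(- \frac{359}{60} + \frac{\sqrt{91}}{2}\right) + 150 = \frac{8641}{60} + \frac{\sqrt{91}}{2}$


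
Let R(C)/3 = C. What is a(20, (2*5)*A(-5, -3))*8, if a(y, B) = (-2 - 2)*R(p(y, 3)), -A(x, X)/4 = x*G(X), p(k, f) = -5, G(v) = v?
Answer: 480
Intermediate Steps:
R(C) = 3*C
A(x, X) = -4*X*x (A(x, X) = -4*x*X = -4*X*x)
a(y, B) = 60 (a(y, B) = (-2 - 2)*(3*(-5)) = -4*(-15) = 60)
a(20, (2*5)*A(-5, -3))*8 = 60*8 = 480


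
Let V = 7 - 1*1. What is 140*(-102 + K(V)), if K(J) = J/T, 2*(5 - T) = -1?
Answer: -155400/11 ≈ -14127.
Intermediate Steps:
T = 11/2 (T = 5 - 1/2*(-1) = 5 + 1/2 = 11/2 ≈ 5.5000)
V = 6 (V = 7 - 1 = 6)
K(J) = 2*J/11 (K(J) = J/(11/2) = J*(2/11) = 2*J/11)
140*(-102 + K(V)) = 140*(-102 + (2/11)*6) = 140*(-102 + 12/11) = 140*(-1110/11) = -155400/11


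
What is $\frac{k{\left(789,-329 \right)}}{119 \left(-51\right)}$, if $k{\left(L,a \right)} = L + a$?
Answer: $- \frac{460}{6069} \approx -0.075795$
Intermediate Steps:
$\frac{k{\left(789,-329 \right)}}{119 \left(-51\right)} = \frac{789 - 329}{119 \left(-51\right)} = \frac{460}{-6069} = 460 \left(- \frac{1}{6069}\right) = - \frac{460}{6069}$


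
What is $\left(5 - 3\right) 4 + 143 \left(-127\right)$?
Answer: $-18153$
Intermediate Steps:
$\left(5 - 3\right) 4 + 143 \left(-127\right) = 2 \cdot 4 - 18161 = 8 - 18161 = -18153$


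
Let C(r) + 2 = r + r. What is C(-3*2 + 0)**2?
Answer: 196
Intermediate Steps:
C(r) = -2 + 2*r (C(r) = -2 + (r + r) = -2 + 2*r)
C(-3*2 + 0)**2 = (-2 + 2*(-3*2 + 0))**2 = (-2 + 2*(-6 + 0))**2 = (-2 + 2*(-6))**2 = (-2 - 12)**2 = (-14)**2 = 196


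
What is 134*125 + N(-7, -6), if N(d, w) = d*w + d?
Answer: 16785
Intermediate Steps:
N(d, w) = d + d*w
134*125 + N(-7, -6) = 134*125 - 7*(1 - 6) = 16750 - 7*(-5) = 16750 + 35 = 16785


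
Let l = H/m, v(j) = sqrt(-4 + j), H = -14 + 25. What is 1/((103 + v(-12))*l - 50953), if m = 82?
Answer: -342515066/17447437604105 - 3608*I/17447437604105 ≈ -1.9631e-5 - 2.0679e-10*I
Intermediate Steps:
H = 11
l = 11/82 ≈ 0.13415
1/((103 + v(-12))*l - 50953) = 1/((103 + sqrt(-4 - 12))*(11/82) - 50953) = 1/((103 + sqrt(-16))*(11/82) - 50953) = 1/((103 + 4*I)*(11/82) - 50953) = 1/((1133/82 + 22*I/41) - 50953) = 1/(-4177013/82 + 22*I/41) = 6724*(-4177013/82 - 22*I/41)/17447437604105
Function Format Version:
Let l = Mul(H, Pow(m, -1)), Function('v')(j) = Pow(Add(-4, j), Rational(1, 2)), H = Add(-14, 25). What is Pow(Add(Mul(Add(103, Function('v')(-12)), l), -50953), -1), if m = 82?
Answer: Add(Rational(-342515066, 17447437604105), Mul(Rational(-3608, 17447437604105), I)) ≈ Add(-1.9631e-5, Mul(-2.0679e-10, I))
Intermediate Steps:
H = 11
l = Rational(11, 82) (l = Mul(11, Pow(82, -1)) = Mul(11, Rational(1, 82)) = Rational(11, 82) ≈ 0.13415)
Pow(Add(Mul(Add(103, Function('v')(-12)), l), -50953), -1) = Pow(Add(Mul(Add(103, Pow(Add(-4, -12), Rational(1, 2))), Rational(11, 82)), -50953), -1) = Pow(Add(Mul(Add(103, Pow(-16, Rational(1, 2))), Rational(11, 82)), -50953), -1) = Pow(Add(Mul(Add(103, Mul(4, I)), Rational(11, 82)), -50953), -1) = Pow(Add(Add(Rational(1133, 82), Mul(Rational(22, 41), I)), -50953), -1) = Pow(Add(Rational(-4177013, 82), Mul(Rational(22, 41), I)), -1) = Mul(Rational(6724, 17447437604105), Add(Rational(-4177013, 82), Mul(Rational(-22, 41), I)))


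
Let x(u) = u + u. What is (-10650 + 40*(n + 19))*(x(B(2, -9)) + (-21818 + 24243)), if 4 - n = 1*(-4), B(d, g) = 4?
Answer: -23283810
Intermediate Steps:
n = 8 (n = 4 - (-4) = 4 - 1*(-4) = 4 + 4 = 8)
x(u) = 2*u
(-10650 + 40*(n + 19))*(x(B(2, -9)) + (-21818 + 24243)) = (-10650 + 40*(8 + 19))*(2*4 + (-21818 + 24243)) = (-10650 + 40*27)*(8 + 2425) = (-10650 + 1080)*2433 = -9570*2433 = -23283810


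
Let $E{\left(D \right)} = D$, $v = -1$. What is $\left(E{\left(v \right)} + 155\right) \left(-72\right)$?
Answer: $-11088$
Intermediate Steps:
$\left(E{\left(v \right)} + 155\right) \left(-72\right) = \left(-1 + 155\right) \left(-72\right) = 154 \left(-72\right) = -11088$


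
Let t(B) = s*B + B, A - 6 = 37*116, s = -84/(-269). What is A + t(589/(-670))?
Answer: 774420623/180230 ≈ 4296.8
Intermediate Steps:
s = 84/269 (s = -84*(-1/269) = 84/269 ≈ 0.31227)
A = 4298 (A = 6 + 37*116 = 6 + 4292 = 4298)
t(B) = 353*B/269 (t(B) = 84*B/269 + B = 353*B/269)
A + t(589/(-670)) = 4298 + 353*(589/(-670))/269 = 4298 + 353*(589*(-1/670))/269 = 4298 + (353/269)*(-589/670) = 4298 - 207917/180230 = 774420623/180230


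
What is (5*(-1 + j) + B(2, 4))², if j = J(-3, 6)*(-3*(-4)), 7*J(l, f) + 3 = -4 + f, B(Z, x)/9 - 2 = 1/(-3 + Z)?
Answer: 1024/49 ≈ 20.898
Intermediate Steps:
B(Z, x) = 18 + 9/(-3 + Z)
J(l, f) = -1 + f/7 (J(l, f) = -3/7 + (-4 + f)/7 = -3/7 + (-4/7 + f/7) = -1 + f/7)
j = -12/7 (j = (-1 + (⅐)*6)*(-3*(-4)) = (-1 + 6/7)*12 = -⅐*12 = -12/7 ≈ -1.7143)
(5*(-1 + j) + B(2, 4))² = (5*(-1 - 12/7) + 9*(-5 + 2*2)/(-3 + 2))² = (5*(-19/7) + 9*(-5 + 4)/(-1))² = (-95/7 + 9*(-1)*(-1))² = (-95/7 + 9)² = (-32/7)² = 1024/49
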